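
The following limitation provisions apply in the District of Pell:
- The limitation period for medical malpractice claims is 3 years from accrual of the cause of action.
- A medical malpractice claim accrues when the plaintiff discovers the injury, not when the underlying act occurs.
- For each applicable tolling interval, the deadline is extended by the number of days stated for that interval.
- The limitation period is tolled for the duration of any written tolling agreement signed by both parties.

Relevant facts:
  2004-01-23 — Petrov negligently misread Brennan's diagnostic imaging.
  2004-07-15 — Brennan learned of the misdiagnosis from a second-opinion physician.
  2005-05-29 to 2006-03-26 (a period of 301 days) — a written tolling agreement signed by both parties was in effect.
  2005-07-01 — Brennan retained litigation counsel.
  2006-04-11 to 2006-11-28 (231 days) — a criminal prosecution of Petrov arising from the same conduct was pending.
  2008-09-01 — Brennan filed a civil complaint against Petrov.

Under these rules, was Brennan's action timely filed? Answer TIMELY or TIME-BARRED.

TIME-BARRED

Under the discovery rule, the claim accrued on 2004-07-15, when Brennan discovered the injury — not on the 2004-01-23 date of the underlying act.
The untolled deadline — 3 years after 2004-07-15 — is 2007-07-15.
Because the written tolling agreement ran from 2005-05-29 to 2006-03-26, the deadline is extended by 301 days to 2008-05-11.
Although a criminal prosecution ran from 2006-04-11 to 2006-11-28, the stated rules do not make that a tolling event, so it is disregarded.
The other events in the timeline have no effect on the limitation period under the stated rules.
Filing on 2008-09-01 missed the 2008-05-11 deadline — the action is time-barred.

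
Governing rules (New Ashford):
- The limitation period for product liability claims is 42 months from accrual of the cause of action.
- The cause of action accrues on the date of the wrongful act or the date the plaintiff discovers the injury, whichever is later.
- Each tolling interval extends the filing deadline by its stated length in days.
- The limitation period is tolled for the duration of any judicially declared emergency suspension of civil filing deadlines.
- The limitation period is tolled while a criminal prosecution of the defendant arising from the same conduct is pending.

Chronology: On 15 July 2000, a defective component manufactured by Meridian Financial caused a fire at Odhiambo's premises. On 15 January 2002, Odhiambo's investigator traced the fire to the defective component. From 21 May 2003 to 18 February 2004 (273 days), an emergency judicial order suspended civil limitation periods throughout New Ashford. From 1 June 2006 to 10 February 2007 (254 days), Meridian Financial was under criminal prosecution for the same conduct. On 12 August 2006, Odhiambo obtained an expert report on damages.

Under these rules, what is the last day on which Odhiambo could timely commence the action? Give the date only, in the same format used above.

14 April 2006

Because discovery on 15 January 2002 post-dates the 15 July 2000 act, accrual under the later-of rule falls on 15 January 2002.
42 months from 15 January 2002 is 15 July 2005.
Because the emergency suspension of filing deadlines ran from 21 May 2003 to 18 February 2004, the deadline is extended by 273 days to 14 April 2006.
The pending criminal prosecution starting 1 June 2006 came too late — the period had run on 14 April 2006 — and so does not extend the deadline.
None of the other events listed affects the running of the period under the stated rules.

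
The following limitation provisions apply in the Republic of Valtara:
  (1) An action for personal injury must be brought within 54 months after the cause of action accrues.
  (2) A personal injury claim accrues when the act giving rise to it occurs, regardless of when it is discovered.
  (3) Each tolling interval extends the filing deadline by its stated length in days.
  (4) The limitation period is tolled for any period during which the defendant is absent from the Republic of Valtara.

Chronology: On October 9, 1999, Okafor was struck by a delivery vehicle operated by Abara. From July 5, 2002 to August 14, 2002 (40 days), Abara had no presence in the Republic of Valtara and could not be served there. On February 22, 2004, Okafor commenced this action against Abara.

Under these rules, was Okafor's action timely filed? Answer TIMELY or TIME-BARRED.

The cause of action accrued on October 9, 1999, the date of the act.
54 months from October 9, 1999 is April 9, 2004.
The period was tolled for 40 days by the defendant's absence from the jurisdiction (July 5, 2002 to August 14, 2002), pushing the deadline to May 19, 2004.
Okafor filed on February 22, 2004, before the May 19, 2004 deadline, so the action is timely.

TIMELY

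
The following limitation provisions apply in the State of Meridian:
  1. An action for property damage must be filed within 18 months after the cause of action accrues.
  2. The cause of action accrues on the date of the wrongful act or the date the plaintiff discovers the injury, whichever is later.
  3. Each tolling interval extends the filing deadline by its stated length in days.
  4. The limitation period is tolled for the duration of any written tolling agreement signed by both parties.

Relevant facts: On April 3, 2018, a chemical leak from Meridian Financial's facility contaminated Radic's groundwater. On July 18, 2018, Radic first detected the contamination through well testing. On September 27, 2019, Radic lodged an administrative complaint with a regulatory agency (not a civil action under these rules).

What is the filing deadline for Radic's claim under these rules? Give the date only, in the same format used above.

Taking the later of the act (April 3, 2018) and discovery (July 18, 2018), the claim accrued on July 18, 2018.
Adding the 18 months base period to July 18, 2018 gives a deadline of January 18, 2020, before any tolling.
The other events in the timeline have no effect on the limitation period under the stated rules.

January 18, 2020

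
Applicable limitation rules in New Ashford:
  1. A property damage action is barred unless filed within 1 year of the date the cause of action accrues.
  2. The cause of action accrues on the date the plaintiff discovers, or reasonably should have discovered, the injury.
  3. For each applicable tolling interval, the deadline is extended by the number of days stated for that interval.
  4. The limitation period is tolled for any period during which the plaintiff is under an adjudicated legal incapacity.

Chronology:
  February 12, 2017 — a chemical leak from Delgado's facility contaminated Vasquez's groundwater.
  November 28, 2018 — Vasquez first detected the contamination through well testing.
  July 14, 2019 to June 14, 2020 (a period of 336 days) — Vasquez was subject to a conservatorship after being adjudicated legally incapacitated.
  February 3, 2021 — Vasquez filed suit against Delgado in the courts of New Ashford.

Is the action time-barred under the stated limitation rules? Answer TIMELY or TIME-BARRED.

Accrual is tied to discovery, so the period began on November 28, 2018 rather than on February 12, 2017 when the act occurred.
The untolled deadline — 1 year after November 28, 2018 — is November 28, 2019.
The plaintiff's legal incapacity from July 14, 2019 to June 14, 2020 tolled the period for 336 days, extending the deadline to October 29, 2020.
Filing on February 3, 2021 missed the October 29, 2020 deadline — the action is time-barred.

TIME-BARRED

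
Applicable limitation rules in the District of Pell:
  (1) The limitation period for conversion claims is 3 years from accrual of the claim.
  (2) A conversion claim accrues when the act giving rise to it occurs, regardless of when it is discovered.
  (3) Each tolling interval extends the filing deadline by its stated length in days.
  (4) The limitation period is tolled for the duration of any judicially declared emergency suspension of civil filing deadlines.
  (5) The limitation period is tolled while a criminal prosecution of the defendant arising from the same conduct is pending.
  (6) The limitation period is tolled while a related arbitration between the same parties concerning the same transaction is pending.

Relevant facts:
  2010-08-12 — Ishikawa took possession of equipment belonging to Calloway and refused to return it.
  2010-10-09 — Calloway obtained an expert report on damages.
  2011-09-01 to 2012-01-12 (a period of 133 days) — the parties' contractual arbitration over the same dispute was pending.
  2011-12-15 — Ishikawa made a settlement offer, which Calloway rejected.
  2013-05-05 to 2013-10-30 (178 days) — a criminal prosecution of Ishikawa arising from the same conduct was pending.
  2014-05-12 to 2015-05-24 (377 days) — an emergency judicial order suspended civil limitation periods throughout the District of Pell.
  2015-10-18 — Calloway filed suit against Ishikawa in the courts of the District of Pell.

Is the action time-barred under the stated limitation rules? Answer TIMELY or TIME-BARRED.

TIME-BARRED

The claim accrued on 2010-08-12, when the wrongful act occurred.
3 years from 2010-08-12 is 2013-08-12.
The period was tolled for 133 days by the pending related arbitration (2011-09-01 to 2012-01-12), pushing the deadline to 2013-12-23.
Because the pending criminal prosecution ran from 2013-05-05 to 2013-10-30, the deadline is extended by 178 days to 2014-06-19.
The period was tolled for 377 days by the emergency suspension of filing deadlines (2014-05-12 to 2015-05-24), pushing the deadline to 2015-07-01.
The other events in the timeline have no effect on the limitation period under the stated rules.
Calloway filed on 2015-10-18, after the 2015-07-01 deadline, so the action is time-barred.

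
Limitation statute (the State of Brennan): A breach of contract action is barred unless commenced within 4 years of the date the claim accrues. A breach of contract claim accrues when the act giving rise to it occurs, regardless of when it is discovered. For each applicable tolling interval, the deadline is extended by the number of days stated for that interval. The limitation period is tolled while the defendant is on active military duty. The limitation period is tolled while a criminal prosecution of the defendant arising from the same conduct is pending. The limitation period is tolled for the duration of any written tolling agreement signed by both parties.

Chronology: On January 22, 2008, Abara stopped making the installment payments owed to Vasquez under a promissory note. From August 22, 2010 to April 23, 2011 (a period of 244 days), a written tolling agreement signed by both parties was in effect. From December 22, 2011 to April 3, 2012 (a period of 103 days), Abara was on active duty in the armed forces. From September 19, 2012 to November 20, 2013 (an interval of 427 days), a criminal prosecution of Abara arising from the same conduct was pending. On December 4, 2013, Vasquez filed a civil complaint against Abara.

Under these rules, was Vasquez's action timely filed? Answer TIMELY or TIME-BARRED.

The limitation period began to run on January 22, 2008.
Adding the 4 years base period to January 22, 2008 gives a deadline of January 22, 2012, before any tolling.
Because the written tolling agreement ran from August 22, 2010 to April 23, 2011, the deadline is extended by 244 days to September 22, 2012.
The period was tolled for 103 days by the defendant's active military service (December 22, 2011 to April 3, 2012), pushing the deadline to January 3, 2013.
The pending criminal prosecution from September 19, 2012 to November 20, 2013 tolled the period for 427 days, extending the deadline to March 6, 2014.
Vasquez filed on December 4, 2013, before the March 6, 2014 deadline, so the action is timely.

TIMELY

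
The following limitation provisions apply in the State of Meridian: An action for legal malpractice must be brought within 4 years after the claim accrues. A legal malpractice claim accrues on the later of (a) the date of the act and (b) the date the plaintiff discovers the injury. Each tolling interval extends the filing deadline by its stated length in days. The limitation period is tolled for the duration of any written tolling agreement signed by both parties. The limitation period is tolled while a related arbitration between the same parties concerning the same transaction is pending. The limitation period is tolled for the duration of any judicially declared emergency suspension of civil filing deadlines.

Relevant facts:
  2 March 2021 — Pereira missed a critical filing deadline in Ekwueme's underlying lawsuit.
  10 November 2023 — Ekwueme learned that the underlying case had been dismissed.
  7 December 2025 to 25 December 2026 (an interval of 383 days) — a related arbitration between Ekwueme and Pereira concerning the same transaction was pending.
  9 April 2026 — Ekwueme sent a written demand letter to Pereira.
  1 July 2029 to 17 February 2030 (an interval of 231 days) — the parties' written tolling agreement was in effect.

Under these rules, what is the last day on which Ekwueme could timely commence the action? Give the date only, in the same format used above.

Because discovery on 10 November 2023 post-dates the 2 March 2021 act, accrual under the later-of rule falls on 10 November 2023.
Adding the 4 years base period to 10 November 2023 gives a deadline of 10 November 2027, before any tolling.
The pending related arbitration from 7 December 2025 to 25 December 2026 tolled the period for 383 days, extending the deadline to 27 November 2028.
The written tolling agreement from 1 July 2029 to 17 February 2030 began after the period had already run on 27 November 2028, so it has no tolling effect.
None of the other events listed affects the running of the period under the stated rules.

27 November 2028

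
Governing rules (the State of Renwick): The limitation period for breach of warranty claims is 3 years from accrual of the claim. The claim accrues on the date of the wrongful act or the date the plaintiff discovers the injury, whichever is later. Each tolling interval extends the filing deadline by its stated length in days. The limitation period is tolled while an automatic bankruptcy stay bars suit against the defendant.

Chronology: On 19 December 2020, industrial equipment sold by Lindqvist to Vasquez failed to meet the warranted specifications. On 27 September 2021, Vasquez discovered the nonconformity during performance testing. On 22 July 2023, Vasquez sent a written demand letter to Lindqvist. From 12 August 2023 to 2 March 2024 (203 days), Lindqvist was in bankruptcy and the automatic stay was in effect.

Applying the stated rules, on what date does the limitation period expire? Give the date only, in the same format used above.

18 April 2025

The claim accrued on 27 September 2021 — the later of the 19 December 2020 act and the 27 September 2021 discovery.
Adding the 3 years base period to 27 September 2021 gives a deadline of 27 September 2024, before any tolling.
The automatic bankruptcy stay from 12 August 2023 to 2 March 2024 tolled the period for 203 days, extending the deadline to 18 April 2025.
Nothing else in the chronology tolls or restarts the period.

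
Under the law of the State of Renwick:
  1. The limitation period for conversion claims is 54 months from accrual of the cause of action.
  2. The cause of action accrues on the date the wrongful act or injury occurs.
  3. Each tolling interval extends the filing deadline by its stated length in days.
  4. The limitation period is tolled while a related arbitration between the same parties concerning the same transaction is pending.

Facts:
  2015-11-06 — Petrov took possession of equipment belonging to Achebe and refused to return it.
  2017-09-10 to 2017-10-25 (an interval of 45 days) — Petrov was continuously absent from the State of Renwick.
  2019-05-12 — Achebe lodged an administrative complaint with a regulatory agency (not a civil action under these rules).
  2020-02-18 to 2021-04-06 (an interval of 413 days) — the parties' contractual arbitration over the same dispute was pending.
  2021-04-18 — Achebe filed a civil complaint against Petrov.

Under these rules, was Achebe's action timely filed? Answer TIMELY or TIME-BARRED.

TIMELY

The claim accrued on 2015-11-06, when the wrongful act occurred.
Adding the 54 months base period to 2015-11-06 gives a deadline of 2020-05-06, before any tolling.
Because the pending related arbitration ran from 2020-02-18 to 2021-04-06, the deadline is extended by 413 days to 2021-06-23.
Although the defendant's absence ran from 2017-09-10 to 2017-10-25, the stated rules do not make that a tolling event, so it is disregarded.
None of the other events listed affects the running of the period under the stated rules.
Achebe filed on 2021-04-18, before the 2021-06-23 deadline, so the action is timely.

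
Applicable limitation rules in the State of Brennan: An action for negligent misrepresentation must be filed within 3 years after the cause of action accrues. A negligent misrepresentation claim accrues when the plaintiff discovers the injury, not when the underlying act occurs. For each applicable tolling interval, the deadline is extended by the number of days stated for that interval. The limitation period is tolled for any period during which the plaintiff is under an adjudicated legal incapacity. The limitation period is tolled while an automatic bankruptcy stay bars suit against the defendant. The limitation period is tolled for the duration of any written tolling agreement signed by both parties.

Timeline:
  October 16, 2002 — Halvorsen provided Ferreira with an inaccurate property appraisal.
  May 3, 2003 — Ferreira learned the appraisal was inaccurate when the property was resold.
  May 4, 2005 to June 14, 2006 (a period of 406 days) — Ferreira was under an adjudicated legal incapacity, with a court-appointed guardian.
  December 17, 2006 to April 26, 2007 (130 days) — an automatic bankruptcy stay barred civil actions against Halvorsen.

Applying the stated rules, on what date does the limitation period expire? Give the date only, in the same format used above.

Under the discovery rule, the claim accrued on May 3, 2003, when Ferreira discovered the injury — not on the October 16, 2002 date of the underlying act.
The untolled deadline — 3 years after May 3, 2003 — is May 3, 2006.
Because the plaintiff's legal incapacity ran from May 4, 2005 to June 14, 2006, the deadline is extended by 406 days to June 13, 2007.
The automatic bankruptcy stay from December 17, 2006 to April 26, 2007 tolled the period for 130 days, extending the deadline to October 21, 2007.

October 21, 2007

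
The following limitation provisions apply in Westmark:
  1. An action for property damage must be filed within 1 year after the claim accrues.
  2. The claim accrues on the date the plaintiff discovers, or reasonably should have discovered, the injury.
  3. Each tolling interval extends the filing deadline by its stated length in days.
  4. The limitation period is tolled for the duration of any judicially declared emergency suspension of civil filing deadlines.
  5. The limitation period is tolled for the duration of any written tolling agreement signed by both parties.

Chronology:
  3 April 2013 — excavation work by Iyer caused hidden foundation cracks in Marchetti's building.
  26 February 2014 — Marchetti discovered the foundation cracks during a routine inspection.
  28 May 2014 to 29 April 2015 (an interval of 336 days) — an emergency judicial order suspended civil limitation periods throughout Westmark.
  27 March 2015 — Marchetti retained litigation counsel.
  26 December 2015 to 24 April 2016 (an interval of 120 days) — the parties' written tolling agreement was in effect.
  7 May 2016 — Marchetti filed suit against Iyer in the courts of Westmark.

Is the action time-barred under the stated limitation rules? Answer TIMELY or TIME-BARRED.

TIMELY

Accrual is tied to discovery, so the period began on 26 February 2014 rather than on 3 April 2013 when the act occurred.
Adding the 1 year base period to 26 February 2014 gives a deadline of 26 February 2015, before any tolling.
Because the emergency suspension of filing deadlines ran from 28 May 2014 to 29 April 2015, the deadline is extended by 336 days to 28 January 2016.
The written tolling agreement from 26 December 2015 to 24 April 2016 tolled the period for 120 days, extending the deadline to 27 May 2016.
None of the other events listed affects the running of the period under the stated rules.
Marchetti filed on 7 May 2016, before the 27 May 2016 deadline, so the action is timely.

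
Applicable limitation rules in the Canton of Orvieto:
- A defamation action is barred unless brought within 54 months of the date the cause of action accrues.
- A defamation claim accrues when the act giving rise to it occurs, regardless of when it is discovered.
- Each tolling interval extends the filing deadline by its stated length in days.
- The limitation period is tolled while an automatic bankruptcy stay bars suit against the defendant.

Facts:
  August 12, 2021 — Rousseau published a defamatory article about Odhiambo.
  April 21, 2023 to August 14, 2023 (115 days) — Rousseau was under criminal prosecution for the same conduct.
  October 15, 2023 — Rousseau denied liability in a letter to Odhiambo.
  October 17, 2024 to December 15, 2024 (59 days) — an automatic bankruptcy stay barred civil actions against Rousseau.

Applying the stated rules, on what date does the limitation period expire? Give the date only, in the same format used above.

April 12, 2026

The limitation period began to run on August 12, 2021.
Adding the 54 months base period to August 12, 2021 gives a deadline of February 12, 2026, before any tolling.
Because the automatic bankruptcy stay ran from October 17, 2024 to December 15, 2024, the deadline is extended by 59 days to April 12, 2026.
No stated provision tolls the period for a criminal prosecution, so the interval from April 21, 2023 to August 14, 2023 has no effect on the deadline.
The other events in the timeline have no effect on the limitation period under the stated rules.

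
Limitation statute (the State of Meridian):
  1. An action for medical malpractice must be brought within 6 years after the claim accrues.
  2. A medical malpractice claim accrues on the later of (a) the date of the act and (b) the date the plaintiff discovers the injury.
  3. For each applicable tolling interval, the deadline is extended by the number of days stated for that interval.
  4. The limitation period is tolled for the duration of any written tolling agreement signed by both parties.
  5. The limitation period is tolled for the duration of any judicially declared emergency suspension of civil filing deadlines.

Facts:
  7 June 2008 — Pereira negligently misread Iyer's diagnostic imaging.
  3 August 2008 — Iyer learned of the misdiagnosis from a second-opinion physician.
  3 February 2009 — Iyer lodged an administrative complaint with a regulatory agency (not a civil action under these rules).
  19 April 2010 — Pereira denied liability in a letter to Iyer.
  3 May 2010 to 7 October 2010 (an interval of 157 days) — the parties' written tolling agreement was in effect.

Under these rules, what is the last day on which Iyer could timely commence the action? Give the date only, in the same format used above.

7 January 2015

Because discovery on 3 August 2008 post-dates the 7 June 2008 act, accrual under the later-of rule falls on 3 August 2008.
6 years from 3 August 2008 is 3 August 2014.
Because the written tolling agreement ran from 3 May 2010 to 7 October 2010, the deadline is extended by 157 days to 7 January 2015.
The other events in the timeline have no effect on the limitation period under the stated rules.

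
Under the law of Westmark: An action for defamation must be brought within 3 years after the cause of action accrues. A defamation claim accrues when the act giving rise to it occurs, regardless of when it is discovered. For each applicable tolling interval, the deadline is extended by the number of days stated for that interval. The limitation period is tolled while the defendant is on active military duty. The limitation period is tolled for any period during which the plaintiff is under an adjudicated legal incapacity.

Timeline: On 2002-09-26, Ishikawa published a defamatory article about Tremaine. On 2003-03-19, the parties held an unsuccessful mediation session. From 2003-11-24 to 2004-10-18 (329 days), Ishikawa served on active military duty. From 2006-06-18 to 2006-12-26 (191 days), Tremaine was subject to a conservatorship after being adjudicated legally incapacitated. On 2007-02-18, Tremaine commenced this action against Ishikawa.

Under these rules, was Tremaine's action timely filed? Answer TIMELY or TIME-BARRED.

The cause of action accrued on 2002-09-26, the date of the act.
3 years from 2002-09-26 is 2005-09-26.
Because the defendant's active military service ran from 2003-11-24 to 2004-10-18, the deadline is extended by 329 days to 2006-08-21.
Because the plaintiff's legal incapacity ran from 2006-06-18 to 2006-12-26, the deadline is extended by 191 days to 2007-02-28.
Nothing else in the chronology tolls or restarts the period.
Filing on 2007-02-18 beat the 2007-02-28 deadline — the action is timely.

TIMELY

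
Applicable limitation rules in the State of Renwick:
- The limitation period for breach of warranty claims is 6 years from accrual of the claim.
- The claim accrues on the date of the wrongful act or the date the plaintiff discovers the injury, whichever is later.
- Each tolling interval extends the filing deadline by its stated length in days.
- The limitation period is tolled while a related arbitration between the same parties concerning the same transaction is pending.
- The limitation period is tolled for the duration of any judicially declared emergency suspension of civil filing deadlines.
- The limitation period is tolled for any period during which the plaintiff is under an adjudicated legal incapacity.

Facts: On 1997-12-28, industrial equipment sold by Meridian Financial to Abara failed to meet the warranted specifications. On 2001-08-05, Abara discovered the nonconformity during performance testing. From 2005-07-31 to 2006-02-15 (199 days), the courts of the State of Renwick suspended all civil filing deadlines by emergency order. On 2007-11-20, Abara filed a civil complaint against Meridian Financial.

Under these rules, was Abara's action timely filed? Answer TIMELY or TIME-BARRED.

The claim accrued on 2001-08-05 — the later of the 1997-12-28 act and the 2001-08-05 discovery.
Adding the 6 years base period to 2001-08-05 gives a deadline of 2007-08-05, before any tolling.
Because the emergency suspension of filing deadlines ran from 2005-07-31 to 2006-02-15, the deadline is extended by 199 days to 2008-02-20.
Abara filed on 2007-11-20, before the 2008-02-20 deadline, so the action is timely.

TIMELY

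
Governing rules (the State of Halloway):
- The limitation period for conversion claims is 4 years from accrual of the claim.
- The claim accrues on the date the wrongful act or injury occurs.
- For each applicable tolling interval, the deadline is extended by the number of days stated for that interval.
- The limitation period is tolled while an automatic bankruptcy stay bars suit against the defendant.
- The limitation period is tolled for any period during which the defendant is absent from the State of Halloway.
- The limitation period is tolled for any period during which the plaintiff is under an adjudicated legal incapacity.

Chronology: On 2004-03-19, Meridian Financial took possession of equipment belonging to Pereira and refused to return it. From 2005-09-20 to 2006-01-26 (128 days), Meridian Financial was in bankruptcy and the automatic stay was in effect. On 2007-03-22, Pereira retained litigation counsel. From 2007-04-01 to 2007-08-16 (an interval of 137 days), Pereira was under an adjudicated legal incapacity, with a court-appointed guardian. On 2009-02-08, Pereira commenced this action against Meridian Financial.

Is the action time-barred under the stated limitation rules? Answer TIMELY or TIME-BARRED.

The claim accrued on 2004-03-19, the date of the act.
4 years from 2004-03-19 is 2008-03-19.
The period was tolled for 128 days by the automatic bankruptcy stay (2005-09-20 to 2006-01-26), pushing the deadline to 2008-07-25.
The plaintiff's legal incapacity from 2007-04-01 to 2007-08-16 tolled the period for 137 days, extending the deadline to 2008-12-09.
Nothing else in the chronology tolls or restarts the period.
Filing on 2009-02-08 missed the 2008-12-09 deadline — the action is time-barred.

TIME-BARRED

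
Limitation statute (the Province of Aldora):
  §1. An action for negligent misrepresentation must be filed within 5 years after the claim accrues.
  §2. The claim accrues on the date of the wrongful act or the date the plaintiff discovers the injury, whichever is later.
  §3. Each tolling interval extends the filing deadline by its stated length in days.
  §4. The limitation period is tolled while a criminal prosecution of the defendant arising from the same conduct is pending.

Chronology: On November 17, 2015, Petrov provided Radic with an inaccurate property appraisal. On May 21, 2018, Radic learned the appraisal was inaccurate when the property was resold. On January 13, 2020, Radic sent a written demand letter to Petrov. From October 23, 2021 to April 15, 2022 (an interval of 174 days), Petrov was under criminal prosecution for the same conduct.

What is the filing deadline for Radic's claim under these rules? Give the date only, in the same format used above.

The claim accrued on May 21, 2018 — the later of the November 17, 2015 act and the May 21, 2018 discovery.
5 years from May 21, 2018 is May 21, 2023.
The period was tolled for 174 days by the pending criminal prosecution (October 23, 2021 to April 15, 2022), pushing the deadline to November 11, 2023.
Nothing else in the chronology tolls or restarts the period.

November 11, 2023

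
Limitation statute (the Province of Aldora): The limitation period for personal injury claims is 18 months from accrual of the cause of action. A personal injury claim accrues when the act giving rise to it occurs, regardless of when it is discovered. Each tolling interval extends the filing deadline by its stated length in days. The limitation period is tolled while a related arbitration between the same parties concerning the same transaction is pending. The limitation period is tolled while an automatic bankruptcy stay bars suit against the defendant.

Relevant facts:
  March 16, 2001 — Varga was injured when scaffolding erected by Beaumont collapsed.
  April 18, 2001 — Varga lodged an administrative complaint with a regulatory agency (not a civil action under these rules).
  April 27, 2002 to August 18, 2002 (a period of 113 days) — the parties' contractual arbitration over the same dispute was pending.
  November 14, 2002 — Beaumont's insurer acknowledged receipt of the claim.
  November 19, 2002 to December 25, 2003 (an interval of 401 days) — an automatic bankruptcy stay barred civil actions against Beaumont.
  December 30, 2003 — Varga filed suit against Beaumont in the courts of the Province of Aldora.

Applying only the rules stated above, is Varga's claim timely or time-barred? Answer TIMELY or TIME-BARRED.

The claim accrued on March 16, 2001, when the wrongful act occurred.
The untolled deadline — 18 months after March 16, 2001 — is September 16, 2002.
Because the pending related arbitration ran from April 27, 2002 to August 18, 2002, the deadline is extended by 113 days to January 7, 2003.
The automatic bankruptcy stay from November 19, 2002 to December 25, 2003 tolled the period for 401 days, extending the deadline to February 12, 2004.
None of the other events listed affects the running of the period under the stated rules.
The December 30, 2003 filing precedes the February 12, 2004 deadline; the claim is timely.

TIMELY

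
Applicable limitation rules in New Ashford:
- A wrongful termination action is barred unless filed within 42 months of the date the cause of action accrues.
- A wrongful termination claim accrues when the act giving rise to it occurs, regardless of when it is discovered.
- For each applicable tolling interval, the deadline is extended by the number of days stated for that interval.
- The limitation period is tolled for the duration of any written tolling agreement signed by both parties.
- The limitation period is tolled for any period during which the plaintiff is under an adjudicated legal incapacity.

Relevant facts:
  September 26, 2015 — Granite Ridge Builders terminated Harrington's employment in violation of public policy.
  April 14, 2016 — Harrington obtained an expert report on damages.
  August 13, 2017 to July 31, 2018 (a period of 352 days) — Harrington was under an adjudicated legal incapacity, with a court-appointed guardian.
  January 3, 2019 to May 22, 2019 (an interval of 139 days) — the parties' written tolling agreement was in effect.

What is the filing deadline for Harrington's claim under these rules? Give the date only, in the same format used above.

July 29, 2020

The claim accrued on September 26, 2015, when the wrongful act occurred.
42 months from September 26, 2015 is March 26, 2019.
The plaintiff's legal incapacity from August 13, 2017 to July 31, 2018 tolled the period for 352 days, extending the deadline to March 12, 2020.
Because the written tolling agreement ran from January 3, 2019 to May 22, 2019, the deadline is extended by 139 days to July 29, 2020.
The other events in the timeline have no effect on the limitation period under the stated rules.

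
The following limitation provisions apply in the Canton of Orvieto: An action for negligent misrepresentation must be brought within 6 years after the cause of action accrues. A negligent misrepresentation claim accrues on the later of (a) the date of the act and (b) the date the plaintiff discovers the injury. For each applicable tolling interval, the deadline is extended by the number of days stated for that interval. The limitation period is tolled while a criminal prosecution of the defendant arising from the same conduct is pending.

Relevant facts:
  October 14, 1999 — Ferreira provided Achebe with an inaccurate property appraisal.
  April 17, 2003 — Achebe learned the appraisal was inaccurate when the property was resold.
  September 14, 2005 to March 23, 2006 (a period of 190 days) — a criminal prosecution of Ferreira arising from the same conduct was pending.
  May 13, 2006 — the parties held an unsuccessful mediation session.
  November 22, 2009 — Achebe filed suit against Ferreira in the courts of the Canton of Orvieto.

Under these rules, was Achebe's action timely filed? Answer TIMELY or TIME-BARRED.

TIME-BARRED

Because discovery on April 17, 2003 post-dates the October 14, 1999 act, accrual under the later-of rule falls on April 17, 2003.
6 years from April 17, 2003 is April 17, 2009.
The period was tolled for 190 days by the pending criminal prosecution (September 14, 2005 to March 23, 2006), pushing the deadline to October 24, 2009.
Nothing else in the chronology tolls or restarts the period.
Filing on November 22, 2009 missed the October 24, 2009 deadline — the action is time-barred.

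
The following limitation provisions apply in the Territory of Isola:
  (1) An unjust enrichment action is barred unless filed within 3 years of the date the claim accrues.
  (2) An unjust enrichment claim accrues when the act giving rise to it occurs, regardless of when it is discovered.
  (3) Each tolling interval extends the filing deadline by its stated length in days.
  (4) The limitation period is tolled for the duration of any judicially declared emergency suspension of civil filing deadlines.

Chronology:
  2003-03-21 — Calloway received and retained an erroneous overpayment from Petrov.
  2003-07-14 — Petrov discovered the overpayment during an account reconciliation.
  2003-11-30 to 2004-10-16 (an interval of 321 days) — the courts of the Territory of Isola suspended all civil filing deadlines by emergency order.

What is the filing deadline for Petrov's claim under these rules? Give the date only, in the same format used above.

2007-02-05

Because the rule ties accrual to occurrence, the claim accrued on 2003-03-21, not on the 2003-07-14 discovery date.
3 years from 2003-03-21 is 2006-03-21.
The emergency suspension of filing deadlines from 2003-11-30 to 2004-10-16 tolled the period for 321 days, extending the deadline to 2007-02-05.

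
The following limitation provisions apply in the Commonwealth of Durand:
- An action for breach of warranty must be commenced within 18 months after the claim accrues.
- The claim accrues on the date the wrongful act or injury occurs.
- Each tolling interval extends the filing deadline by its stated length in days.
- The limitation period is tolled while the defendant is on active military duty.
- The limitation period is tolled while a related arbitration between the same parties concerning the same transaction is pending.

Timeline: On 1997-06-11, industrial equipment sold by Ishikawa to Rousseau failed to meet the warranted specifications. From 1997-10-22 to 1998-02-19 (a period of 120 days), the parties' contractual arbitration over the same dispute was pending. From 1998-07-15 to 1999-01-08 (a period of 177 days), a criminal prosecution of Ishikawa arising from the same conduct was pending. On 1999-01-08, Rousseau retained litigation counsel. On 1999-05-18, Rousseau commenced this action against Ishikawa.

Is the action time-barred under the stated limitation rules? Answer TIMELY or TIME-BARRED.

The claim accrued on 1997-06-11, the date of the act.
The untolled deadline — 18 months after 1997-06-11 — is 1998-12-11.
Because the pending related arbitration ran from 1997-10-22 to 1998-02-19, the deadline is extended by 120 days to 1999-04-10.
No stated provision tolls the period for a criminal prosecution, so the interval from 1998-07-15 to 1999-01-08 has no effect on the deadline.
Nothing else in the chronology tolls or restarts the period.
The 1999-05-18 filing falls after the 1999-04-10 deadline; the claim is time-barred.

TIME-BARRED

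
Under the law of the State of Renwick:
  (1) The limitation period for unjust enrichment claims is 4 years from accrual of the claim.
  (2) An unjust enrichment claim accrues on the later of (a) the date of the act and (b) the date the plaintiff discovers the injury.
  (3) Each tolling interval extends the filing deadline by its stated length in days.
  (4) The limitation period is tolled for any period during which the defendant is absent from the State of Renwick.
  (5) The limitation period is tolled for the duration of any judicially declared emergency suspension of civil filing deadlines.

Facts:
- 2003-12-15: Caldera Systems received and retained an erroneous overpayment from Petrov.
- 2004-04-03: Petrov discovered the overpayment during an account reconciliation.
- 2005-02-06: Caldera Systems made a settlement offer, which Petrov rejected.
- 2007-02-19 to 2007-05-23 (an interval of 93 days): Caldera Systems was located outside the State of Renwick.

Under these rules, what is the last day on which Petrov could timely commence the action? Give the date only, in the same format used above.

The claim accrued on 2004-04-03 — the later of the 2003-12-15 act and the 2004-04-03 discovery.
The untolled deadline — 4 years after 2004-04-03 — is 2008-04-03.
The period was tolled for 93 days by the defendant's absence from the jurisdiction (2007-02-19 to 2007-05-23), pushing the deadline to 2008-07-05.
Nothing else in the chronology tolls or restarts the period.

2008-07-05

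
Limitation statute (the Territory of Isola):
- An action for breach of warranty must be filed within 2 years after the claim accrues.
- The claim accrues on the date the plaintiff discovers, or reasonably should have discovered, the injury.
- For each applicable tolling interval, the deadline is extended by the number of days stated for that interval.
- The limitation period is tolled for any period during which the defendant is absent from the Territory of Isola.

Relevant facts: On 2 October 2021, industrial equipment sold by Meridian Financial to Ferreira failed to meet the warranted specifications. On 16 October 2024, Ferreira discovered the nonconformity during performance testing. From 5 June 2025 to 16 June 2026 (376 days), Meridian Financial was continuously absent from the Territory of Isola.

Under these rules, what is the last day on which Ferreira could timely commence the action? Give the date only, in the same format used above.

The claim did not accrue until Ferreira discovered the injury on 16 October 2024; the 2 October 2021 act date does not start the clock under the stated rule.
Adding the 2 years base period to 16 October 2024 gives a deadline of 16 October 2026, before any tolling.
Because the defendant's absence from the jurisdiction ran from 5 June 2025 to 16 June 2026, the deadline is extended by 376 days to 27 October 2027.

27 October 2027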